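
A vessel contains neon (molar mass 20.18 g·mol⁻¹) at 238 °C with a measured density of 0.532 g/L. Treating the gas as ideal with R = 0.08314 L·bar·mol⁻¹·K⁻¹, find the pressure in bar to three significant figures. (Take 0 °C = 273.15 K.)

ρ = PM/(RT) ⇒ P = ρRT/M = (0.532 × 0.08314 × 511.1) / 20.18

P ≈ 1.12 bar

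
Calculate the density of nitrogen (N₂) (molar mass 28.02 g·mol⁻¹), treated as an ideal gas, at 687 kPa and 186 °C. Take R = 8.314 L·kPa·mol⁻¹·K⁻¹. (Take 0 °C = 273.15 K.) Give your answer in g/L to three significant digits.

ρ ≈ 5.04 g/L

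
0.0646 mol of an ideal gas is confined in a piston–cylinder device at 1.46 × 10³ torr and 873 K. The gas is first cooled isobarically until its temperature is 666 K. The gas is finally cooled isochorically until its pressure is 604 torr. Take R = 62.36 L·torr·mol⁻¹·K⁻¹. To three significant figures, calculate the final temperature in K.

From PV = nRT: V₁ = nRT₁/P₁ = 2.409 L.
Isobaric, so V/T is constant: P₂ = P₁; V₂ = V₁·(T₂/T₁) = 1.838 L.
V constant ⇒ P ∝ T: V₃ = V₂; T₃ = T₂·(P₃/P₂) = 275.5 K.

T₃ ≈ 276 K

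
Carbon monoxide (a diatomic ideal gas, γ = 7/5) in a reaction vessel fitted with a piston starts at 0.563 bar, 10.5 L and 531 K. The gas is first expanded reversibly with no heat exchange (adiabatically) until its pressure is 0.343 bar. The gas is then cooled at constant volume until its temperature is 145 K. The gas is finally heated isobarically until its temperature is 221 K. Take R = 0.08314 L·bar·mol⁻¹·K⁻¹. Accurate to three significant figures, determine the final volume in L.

Reversible adiabatic, γ = 7/5: T₂ = T₁·(P₂/P₁)^((γ−1)/γ) = 460.9 K; V₂ = V₁·(P₁/P₂)^(1/γ) = 14.96 L.
V constant ⇒ P ∝ T: V₃ = V₂; P₃ = P₂·(T₃/T₂) = 0.1079 bar.
Isobaric, so V/T is constant: P₄ = P₃; V₄ = V₃·(T₄/T₃) = 22.80 L.

V₄ ≈ 22.8 L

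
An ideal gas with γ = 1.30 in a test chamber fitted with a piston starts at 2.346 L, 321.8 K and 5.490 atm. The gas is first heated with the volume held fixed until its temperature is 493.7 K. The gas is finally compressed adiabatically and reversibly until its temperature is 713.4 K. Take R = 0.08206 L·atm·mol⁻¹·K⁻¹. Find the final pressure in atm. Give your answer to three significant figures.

P₃ ≈ 41.5 atm

Isochoric, so P/T is constant: V₂ = V₁; P₂ = P₁·(T₂/T₁) = 8.423 atm.
Reversible adiabatic, γ = 1.30: P₃ = P₂·(T₃/T₂)^(γ/(γ−1)) = 41.52 atm; V₃ = V₂·(T₂/T₃)^(1/(γ−1)) = 0.6877 L.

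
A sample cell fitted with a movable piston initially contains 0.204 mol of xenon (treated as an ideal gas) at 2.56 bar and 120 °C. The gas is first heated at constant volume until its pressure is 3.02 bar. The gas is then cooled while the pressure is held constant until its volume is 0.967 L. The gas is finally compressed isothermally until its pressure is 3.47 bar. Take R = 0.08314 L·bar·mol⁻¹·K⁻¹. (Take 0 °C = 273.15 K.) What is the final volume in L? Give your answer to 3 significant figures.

V₄ ≈ 0.842 L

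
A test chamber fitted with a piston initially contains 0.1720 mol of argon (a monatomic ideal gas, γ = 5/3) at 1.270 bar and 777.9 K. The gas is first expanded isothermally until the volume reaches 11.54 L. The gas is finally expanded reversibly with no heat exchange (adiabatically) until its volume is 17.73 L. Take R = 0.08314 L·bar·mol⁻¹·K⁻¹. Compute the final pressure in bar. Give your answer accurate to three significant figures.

From PV = nRT: V₁ = nRT₁/P₁ = 8.759 L.
T constant ⇒ Boyle's law P V = const: T₂ = T₁; P₂ = P₁·(V₁/V₂) = 0.9640 bar.
Reversible adiabatic, γ = 5/3: T₃ = T₂·(V₂/V₃)^(γ−1) = 584.2 K; P₃ = P₂·(V₂/V₃)^γ = 0.4712 bar.

P₃ ≈ 0.471 bar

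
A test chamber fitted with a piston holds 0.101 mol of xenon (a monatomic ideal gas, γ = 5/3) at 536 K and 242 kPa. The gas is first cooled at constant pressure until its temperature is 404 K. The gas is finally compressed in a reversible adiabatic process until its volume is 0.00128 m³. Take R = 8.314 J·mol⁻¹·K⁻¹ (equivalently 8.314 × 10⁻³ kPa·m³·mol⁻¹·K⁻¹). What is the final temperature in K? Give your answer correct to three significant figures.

From PV = nRT: V₁ = nRT₁/P₁ = 0.001860 m³.
Isobaric, so V/T is constant: P₂ = P₁; V₂ = V₁·(T₂/T₁) = 0.001402 m³.
Adiabatic (γ = 5/3), T V^(γ−1) and P V^γ constant: T₃ = T₂·(V₂/V₃)^(γ−1) = 429.2 K; P₃ = P₂·(V₂/V₃)^γ = 281.6 kPa.

T₃ ≈ 429 K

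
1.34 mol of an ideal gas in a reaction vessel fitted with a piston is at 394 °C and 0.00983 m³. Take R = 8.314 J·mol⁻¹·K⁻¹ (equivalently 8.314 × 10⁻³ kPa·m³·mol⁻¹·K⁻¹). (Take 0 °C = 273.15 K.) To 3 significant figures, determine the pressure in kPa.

P ≈ 756 kPa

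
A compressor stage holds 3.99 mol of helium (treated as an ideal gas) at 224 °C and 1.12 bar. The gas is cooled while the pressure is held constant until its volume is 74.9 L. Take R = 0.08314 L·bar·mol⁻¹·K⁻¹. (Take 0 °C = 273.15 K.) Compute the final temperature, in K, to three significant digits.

Convert: T₁ = 497.1 K.
From PV = nRT: V₁ = nRT₁/P₁ = 147.2 L.
P constant ⇒ V ∝ T: P₂ = P₁; T₂ = T₁·(V₂/V₁) = 252.9 K.

T₂ ≈ 253 K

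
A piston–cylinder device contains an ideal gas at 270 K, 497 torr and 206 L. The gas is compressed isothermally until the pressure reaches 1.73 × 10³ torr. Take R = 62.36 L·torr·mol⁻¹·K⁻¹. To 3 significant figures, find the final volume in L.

V₂ ≈ 59.2 L

T constant ⇒ Boyle's law P V = const: T₂ = T₁; V₂ = V₁·(P₁/P₂) = 59.18 L.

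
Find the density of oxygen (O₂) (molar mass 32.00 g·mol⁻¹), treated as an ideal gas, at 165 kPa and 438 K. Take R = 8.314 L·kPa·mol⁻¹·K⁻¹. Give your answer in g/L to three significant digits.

ρ ≈ 1.45 g/L

ρ = PM/(RT) = (165 × 32.00) / (8.314 × 438.0)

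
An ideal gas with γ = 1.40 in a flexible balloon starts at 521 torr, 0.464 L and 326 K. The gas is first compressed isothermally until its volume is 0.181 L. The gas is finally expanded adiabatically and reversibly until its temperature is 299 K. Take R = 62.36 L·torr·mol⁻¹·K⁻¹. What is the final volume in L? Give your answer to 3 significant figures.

Isothermal, so P V is constant: T₂ = T₁; P₂ = P₁·(V₁/V₂) = 1336 torr.
Reversible adiabatic, γ = 1.40: P₃ = P₂·(T₃/T₂)^(γ/(γ−1)) = 986.9 torr; V₃ = V₂·(T₂/T₃)^(1/(γ−1)) = 0.2247 L.

V₃ ≈ 0.225 L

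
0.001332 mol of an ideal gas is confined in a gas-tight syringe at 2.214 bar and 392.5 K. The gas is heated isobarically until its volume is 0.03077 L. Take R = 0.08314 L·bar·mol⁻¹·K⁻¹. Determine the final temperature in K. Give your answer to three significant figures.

From PV = nRT: V₁ = nRT₁/P₁ = 0.01963 L.
Isobaric, so V/T is constant: P₂ = P₁; T₂ = T₁·(V₂/V₁) = 615.2 K.

T₂ ≈ 615 K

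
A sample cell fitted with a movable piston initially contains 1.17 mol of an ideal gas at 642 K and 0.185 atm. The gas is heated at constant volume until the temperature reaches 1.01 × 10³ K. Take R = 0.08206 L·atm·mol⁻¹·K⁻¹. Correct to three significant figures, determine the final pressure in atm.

From PV = nRT: V₁ = nRT₁/P₁ = 333.2 L.
V constant ⇒ P ∝ T: V₂ = V₁; P₂ = P₁·(T₂/T₁) = 0.2910 atm.

P₂ ≈ 0.291 atm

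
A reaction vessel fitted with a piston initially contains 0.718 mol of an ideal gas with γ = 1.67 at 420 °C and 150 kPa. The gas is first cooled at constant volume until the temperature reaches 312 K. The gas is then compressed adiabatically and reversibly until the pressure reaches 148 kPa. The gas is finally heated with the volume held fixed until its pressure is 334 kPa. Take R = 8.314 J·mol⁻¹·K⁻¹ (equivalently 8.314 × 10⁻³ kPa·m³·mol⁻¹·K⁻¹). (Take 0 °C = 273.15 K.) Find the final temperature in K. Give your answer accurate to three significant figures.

T₄ ≈ 965 K

Convert: T₁ = 693.1 K.
From PV = nRT: V₁ = nRT₁/P₁ = 0.02758 m³.
V constant ⇒ P ∝ T: V₂ = V₁; P₂ = P₁·(T₂/T₁) = 67.52 kPa.
Reversible adiabatic, γ = 1.67: T₃ = T₂·(P₃/P₂)^((γ−1)/γ) = 427.5 K; V₃ = V₂·(P₂/P₃)^(1/γ) = 0.01724 m³.
Isochoric, so P/T is constant: V₄ = V₃; T₄ = T₃·(P₄/P₃) = 964.7 K.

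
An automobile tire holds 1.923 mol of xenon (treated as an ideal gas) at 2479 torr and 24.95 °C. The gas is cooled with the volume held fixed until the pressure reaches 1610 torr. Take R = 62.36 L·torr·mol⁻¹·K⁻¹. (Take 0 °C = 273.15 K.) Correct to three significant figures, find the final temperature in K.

Convert: T₁ = 298.1 K.
From PV = nRT: V₁ = nRT₁/P₁ = 14.42 L.
V constant ⇒ P ∝ T: V₂ = V₁; T₂ = T₁·(P₂/P₁) = 193.6 K.

T₂ ≈ 194 K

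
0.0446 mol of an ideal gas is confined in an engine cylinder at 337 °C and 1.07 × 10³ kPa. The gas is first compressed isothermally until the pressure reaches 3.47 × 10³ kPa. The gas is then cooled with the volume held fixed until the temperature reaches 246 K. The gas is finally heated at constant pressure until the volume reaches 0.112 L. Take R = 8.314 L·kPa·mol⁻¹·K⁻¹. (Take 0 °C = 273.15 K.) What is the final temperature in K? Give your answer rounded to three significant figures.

Convert: T₁ = 610.1 K.
From PV = nRT: V₁ = nRT₁/P₁ = 0.2114 L.
T constant ⇒ Boyle's law P V = const: T₂ = T₁; V₂ = V₁·(P₁/P₂) = 0.06520 L.
V constant ⇒ P ∝ T: V₃ = V₂; P₃ = P₂·(T₃/T₂) = 1399 kPa.
Isobaric, so V/T is constant: P₄ = P₃; T₄ = T₃·(V₄/V₃) = 422.6 K.

T₄ ≈ 423 K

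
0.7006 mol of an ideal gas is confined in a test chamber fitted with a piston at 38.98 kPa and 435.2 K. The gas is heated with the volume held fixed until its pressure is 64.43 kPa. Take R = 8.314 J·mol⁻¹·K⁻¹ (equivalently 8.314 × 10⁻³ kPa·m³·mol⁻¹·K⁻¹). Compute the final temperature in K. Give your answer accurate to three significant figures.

T₂ ≈ 719 K

From PV = nRT: V₁ = nRT₁/P₁ = 0.06503 m³.
V constant ⇒ P ∝ T: V₂ = V₁; T₂ = T₁·(P₂/P₁) = 719.3 K.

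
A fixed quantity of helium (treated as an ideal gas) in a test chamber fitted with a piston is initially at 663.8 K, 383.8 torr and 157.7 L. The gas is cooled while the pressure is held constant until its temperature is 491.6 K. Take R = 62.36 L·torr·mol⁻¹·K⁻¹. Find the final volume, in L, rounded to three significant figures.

V₂ ≈ 117 L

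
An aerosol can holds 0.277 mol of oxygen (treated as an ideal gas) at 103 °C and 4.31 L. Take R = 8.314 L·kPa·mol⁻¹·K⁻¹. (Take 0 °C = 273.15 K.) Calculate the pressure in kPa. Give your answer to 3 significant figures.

Convert: T = 376.15 K.
PV = nRT ⇒ P = nRT/V = (0.277 × 8.314 × 376.15) / 4.31

P ≈ 201 kPa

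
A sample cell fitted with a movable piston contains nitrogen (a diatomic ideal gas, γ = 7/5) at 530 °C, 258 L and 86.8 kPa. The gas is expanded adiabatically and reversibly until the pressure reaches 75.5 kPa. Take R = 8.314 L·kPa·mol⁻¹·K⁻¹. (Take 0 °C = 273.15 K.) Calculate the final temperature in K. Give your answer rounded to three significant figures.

Convert: T₁ = 803.1 K.
Reversible adiabatic, γ = 7/5: T₂ = T₁·(P₂/P₁)^((γ−1)/γ) = 771.8 K; V₂ = V₁·(P₁/P₂)^(1/γ) = 285.0 L.

T₂ ≈ 772 K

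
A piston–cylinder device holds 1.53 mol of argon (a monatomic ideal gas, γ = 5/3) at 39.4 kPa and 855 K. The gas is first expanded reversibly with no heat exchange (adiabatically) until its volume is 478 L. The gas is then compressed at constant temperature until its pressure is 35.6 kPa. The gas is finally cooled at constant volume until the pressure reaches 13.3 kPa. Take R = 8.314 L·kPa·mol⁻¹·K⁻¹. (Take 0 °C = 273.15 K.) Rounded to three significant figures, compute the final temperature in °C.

From PV = nRT: V₁ = nRT₁/P₁ = 276.0 L.
Reversible adiabatic, γ = 5/3: T₂ = T₁·(V₁/V₂)^(γ−1) = 592.9 K; P₂ = P₁·(V₁/V₂)^γ = 15.78 kPa.
T constant ⇒ Boyle's law P V = const: T₃ = T₂; V₃ = V₂·(P₂/P₃) = 211.9 L.
Isochoric, so P/T is constant: V₄ = V₃; T₄ = T₃·(P₄/P₃) = 221.5 K.

T₄ ≈ -51.6 °C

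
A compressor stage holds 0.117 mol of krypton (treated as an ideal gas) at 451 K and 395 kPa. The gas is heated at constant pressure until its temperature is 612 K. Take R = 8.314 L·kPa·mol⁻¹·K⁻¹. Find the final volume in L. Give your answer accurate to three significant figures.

V₂ ≈ 1.51 L

From PV = nRT: V₁ = nRT₁/P₁ = 1.111 L.
Isobaric, so V/T is constant: P₂ = P₁; V₂ = V₁·(T₂/T₁) = 1.507 L.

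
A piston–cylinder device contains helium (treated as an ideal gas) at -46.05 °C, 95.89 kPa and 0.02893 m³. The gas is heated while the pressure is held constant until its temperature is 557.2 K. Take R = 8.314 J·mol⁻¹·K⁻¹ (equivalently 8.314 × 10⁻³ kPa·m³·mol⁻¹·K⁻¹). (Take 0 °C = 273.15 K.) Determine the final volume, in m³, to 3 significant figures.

Convert: T₁ = 227.1 K.
P constant ⇒ V ∝ T: P₂ = P₁; V₂ = V₁·(T₂/T₁) = 0.07098 m³.

V₂ ≈ 0.0710 m³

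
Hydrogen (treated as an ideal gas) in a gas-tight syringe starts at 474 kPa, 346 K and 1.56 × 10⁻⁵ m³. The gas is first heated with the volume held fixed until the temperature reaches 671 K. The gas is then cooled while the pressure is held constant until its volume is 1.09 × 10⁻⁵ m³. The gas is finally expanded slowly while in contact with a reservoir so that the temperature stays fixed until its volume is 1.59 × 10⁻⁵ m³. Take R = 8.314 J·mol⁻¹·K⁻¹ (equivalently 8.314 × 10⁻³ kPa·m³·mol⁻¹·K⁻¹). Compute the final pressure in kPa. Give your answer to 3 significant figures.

V constant ⇒ P ∝ T: V₂ = V₁; P₂ = P₁·(T₂/T₁) = 919.2 kPa.
Isobaric, so V/T is constant: P₃ = P₂; T₃ = T₂·(V₃/V₂) = 468.8 K.
Isothermal, so P V is constant: T₄ = T₃; P₄ = P₃·(V₃/V₄) = 630.2 kPa.

P₄ ≈ 630 kPa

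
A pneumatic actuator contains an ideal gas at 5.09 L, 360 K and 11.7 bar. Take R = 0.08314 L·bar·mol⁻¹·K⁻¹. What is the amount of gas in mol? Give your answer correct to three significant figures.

n ≈ 1.99 mol

PV = nRT ⇒ n = PV/(RT) = (11.7 × 5.09) / (0.08314 × 360)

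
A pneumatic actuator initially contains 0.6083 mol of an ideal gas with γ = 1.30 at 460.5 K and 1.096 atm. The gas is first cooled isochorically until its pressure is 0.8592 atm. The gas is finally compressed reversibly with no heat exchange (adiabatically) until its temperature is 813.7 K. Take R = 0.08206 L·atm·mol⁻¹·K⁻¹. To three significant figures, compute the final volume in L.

From PV = nRT: V₁ = nRT₁/P₁ = 20.97 L.
Isochoric, so P/T is constant: V₂ = V₁; T₂ = T₁·(P₂/P₁) = 361.0 K.
Adiabatic (γ = 1.30), T V^(γ−1) and P V^γ constant: P₃ = P₂·(T₃/T₂)^(γ/(γ−1)) = 29.08 atm; V₃ = V₂·(T₂/T₃)^(1/(γ−1)) = 1.397 L.

V₃ ≈ 1.40 L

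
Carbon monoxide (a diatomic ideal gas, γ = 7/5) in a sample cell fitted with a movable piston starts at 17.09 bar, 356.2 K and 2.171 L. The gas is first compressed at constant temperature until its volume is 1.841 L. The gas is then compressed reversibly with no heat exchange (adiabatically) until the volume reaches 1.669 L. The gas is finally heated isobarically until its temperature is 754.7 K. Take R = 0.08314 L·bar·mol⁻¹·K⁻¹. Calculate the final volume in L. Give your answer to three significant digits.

Isothermal, so P V is constant: T₂ = T₁; P₂ = P₁·(V₁/V₂) = 20.15 bar.
Reversible adiabatic, γ = 7/5: T₃ = T₂·(V₂/V₃)^(γ−1) = 370.5 K; P₃ = P₂·(V₂/V₃)^γ = 23.12 bar.
Isobaric, so V/T is constant: P₄ = P₃; V₄ = V₃·(T₄/T₃) = 3.400 L.

V₄ ≈ 3.40 L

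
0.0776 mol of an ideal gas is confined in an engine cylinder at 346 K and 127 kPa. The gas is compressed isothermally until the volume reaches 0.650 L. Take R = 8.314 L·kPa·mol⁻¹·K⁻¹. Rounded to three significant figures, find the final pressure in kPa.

P₂ ≈ 343 kPa

From PV = nRT: V₁ = nRT₁/P₁ = 1.758 L.
Isothermal, so P V is constant: T₂ = T₁; P₂ = P₁·(V₁/V₂) = 343.4 kPa.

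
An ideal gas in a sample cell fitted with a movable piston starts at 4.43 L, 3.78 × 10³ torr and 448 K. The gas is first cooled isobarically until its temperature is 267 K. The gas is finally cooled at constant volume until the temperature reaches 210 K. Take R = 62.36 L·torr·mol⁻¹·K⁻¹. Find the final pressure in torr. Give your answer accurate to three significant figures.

Isobaric, so V/T is constant: P₂ = P₁; V₂ = V₁·(T₂/T₁) = 2.640 L.
V constant ⇒ P ∝ T: V₃ = V₂; P₃ = P₂·(T₃/T₂) = 2973 torr.

P₃ ≈ 2.97e+03 torr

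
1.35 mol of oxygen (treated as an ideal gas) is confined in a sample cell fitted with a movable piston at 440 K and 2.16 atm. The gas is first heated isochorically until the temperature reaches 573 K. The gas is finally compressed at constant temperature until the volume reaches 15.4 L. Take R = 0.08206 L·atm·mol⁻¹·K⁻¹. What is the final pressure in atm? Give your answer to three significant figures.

From PV = nRT: V₁ = nRT₁/P₁ = 22.57 L.
V constant ⇒ P ∝ T: V₂ = V₁; P₂ = P₁·(T₂/T₁) = 2.813 atm.
T constant ⇒ Boyle's law P V = const: T₃ = T₂; P₃ = P₂·(V₂/V₃) = 4.122 atm.

P₃ ≈ 4.12 atm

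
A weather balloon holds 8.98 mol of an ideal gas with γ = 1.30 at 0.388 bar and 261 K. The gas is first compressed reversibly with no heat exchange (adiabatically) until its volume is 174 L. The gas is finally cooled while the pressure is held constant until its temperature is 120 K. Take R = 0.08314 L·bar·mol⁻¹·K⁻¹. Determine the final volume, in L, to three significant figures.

From PV = nRT: V₁ = nRT₁/P₁ = 502.2 L.
Adiabatic (γ = 1.30), T V^(γ−1) and P V^γ constant: T₂ = T₁·(V₁/V₂)^(γ−1) = 358.7 K; P₂ = P₁·(V₁/V₂)^γ = 1.539 bar.
P constant ⇒ V ∝ T: P₃ = P₂; V₃ = V₂·(T₃/T₂) = 58.21 L.

V₃ ≈ 58.2 L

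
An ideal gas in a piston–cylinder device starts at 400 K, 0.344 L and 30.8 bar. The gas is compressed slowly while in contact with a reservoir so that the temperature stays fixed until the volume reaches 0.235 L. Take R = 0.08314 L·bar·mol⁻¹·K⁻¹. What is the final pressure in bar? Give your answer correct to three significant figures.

P₂ ≈ 45.1 bar

Isothermal, so P V is constant: T₂ = T₁; P₂ = P₁·(V₁/V₂) = 45.09 bar.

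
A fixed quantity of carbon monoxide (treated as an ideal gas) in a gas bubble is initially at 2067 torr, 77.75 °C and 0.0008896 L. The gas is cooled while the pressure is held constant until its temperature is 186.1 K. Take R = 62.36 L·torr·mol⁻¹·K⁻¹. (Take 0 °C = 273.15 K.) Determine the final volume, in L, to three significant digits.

V₂ ≈ 0.000472 L

Convert: T₁ = 350.9 K.
P constant ⇒ V ∝ T: P₂ = P₁; V₂ = V₁·(T₂/T₁) = 0.0004718 L.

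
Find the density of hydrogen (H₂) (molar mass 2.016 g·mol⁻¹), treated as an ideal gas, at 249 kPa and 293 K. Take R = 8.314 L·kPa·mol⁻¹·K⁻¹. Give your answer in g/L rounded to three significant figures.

ρ ≈ 0.206 g/L

ρ = PM/(RT) = (249 × 2.016) / (8.314 × 293.0)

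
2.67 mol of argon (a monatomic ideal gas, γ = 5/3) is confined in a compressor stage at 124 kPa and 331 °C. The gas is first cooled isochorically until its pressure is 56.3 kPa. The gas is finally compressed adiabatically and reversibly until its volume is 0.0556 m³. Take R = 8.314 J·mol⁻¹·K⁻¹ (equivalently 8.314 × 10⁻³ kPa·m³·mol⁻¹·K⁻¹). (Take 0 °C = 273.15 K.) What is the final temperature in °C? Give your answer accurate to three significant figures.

T₃ ≈ 154 °C

Convert: T₁ = 604.1 K.
From PV = nRT: V₁ = nRT₁/P₁ = 0.1082 m³.
V constant ⇒ P ∝ T: V₂ = V₁; T₂ = T₁·(P₂/P₁) = 274.3 K.
Adiabatic (γ = 5/3), T V^(γ−1) and P V^γ constant: T₃ = T₂·(V₂/V₃)^(γ−1) = 427.4 K; P₃ = P₂·(V₂/V₃)^γ = 170.7 kPa.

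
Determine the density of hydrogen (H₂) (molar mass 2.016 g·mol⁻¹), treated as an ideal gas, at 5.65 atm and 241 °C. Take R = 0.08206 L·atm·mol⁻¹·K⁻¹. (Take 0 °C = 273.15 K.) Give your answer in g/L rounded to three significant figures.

ρ = PM/(RT) = (5.65 × 2.016) / (0.08206 × 514.1)

ρ ≈ 0.270 g/L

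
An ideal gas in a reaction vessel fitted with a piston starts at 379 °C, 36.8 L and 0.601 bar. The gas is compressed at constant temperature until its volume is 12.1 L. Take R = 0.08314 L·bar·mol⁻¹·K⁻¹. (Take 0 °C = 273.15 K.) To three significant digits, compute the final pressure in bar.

P₂ ≈ 1.83 bar

Convert: T₁ = 652.1 K.
Isothermal, so P V is constant: T₂ = T₁; P₂ = P₁·(V₁/V₂) = 1.828 bar.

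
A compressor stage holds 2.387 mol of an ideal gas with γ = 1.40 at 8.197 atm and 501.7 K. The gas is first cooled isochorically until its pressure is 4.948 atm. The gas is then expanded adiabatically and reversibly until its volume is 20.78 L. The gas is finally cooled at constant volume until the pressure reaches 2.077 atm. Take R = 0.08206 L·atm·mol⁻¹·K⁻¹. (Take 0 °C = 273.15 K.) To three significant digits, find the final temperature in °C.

From PV = nRT: V₁ = nRT₁/P₁ = 11.99 L.
Isochoric, so P/T is constant: V₂ = V₁; T₂ = T₁·(P₂/P₁) = 302.8 K.
Adiabatic (γ = 1.40), T V^(γ−1) and P V^γ constant: T₃ = T₂·(V₂/V₃)^(γ−1) = 243.0 K; P₃ = P₂·(V₂/V₃)^γ = 2.291 atm.
V constant ⇒ P ∝ T: V₄ = V₃; T₄ = T₃·(P₄/P₃) = 220.3 K.

T₄ ≈ -52.8 °C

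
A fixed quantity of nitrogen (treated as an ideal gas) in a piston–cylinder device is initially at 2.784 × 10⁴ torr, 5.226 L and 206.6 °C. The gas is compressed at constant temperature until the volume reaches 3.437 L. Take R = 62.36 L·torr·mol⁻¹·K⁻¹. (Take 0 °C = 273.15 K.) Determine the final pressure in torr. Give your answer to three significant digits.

Convert: T₁ = 479.8 K.
Isothermal, so P V is constant: T₂ = T₁; P₂ = P₁·(V₁/V₂) = 4.233e+04 torr.

P₂ ≈ 4.23e+04 torr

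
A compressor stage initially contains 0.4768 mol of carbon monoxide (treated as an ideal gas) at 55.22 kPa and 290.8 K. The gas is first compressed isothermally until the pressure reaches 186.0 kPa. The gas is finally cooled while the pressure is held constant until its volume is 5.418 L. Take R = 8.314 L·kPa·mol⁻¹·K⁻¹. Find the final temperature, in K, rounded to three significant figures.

T₃ ≈ 254 K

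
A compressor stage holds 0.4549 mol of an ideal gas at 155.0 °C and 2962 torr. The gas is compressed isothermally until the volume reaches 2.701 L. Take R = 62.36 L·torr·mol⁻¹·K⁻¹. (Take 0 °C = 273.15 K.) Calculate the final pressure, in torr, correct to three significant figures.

Convert: T₁ = 428.1 K.
From PV = nRT: V₁ = nRT₁/P₁ = 4.100 L.
T constant ⇒ Boyle's law P V = const: T₂ = T₁; P₂ = P₁·(V₁/V₂) = 4497 torr.

P₂ ≈ 4.50e+03 torr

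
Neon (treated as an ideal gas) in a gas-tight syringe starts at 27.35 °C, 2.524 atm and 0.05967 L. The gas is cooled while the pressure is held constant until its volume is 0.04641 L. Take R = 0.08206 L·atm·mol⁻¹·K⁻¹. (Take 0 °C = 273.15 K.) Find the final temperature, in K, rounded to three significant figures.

T₂ ≈ 234 K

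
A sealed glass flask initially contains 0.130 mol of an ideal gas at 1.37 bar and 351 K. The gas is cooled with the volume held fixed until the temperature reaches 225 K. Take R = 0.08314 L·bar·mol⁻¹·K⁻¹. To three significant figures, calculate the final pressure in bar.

P₂ ≈ 0.878 bar

From PV = nRT: V₁ = nRT₁/P₁ = 2.769 L.
Isochoric, so P/T is constant: V₂ = V₁; P₂ = P₁·(T₂/T₁) = 0.8782 bar.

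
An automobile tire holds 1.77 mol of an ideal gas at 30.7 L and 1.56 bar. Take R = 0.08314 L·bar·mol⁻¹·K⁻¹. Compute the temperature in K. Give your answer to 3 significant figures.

PV = nRT ⇒ T = PV/(nR) = (1.56 × 30.7) / (1.77 × 0.08314)

T ≈ 325 K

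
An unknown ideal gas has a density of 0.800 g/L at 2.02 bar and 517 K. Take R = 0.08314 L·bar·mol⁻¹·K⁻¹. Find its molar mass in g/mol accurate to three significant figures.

ρ = PM/(RT) ⇒ M = ρRT/P = (0.800 × 0.08314 × 517.0) / 2.02

M ≈ 17.0 g/mol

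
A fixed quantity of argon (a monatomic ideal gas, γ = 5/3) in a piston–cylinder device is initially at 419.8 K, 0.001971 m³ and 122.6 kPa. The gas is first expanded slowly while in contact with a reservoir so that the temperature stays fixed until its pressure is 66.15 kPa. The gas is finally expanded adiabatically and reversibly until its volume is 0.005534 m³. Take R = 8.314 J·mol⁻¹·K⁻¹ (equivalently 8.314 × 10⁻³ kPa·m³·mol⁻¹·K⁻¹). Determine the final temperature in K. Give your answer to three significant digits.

T₃ ≈ 318 K

T constant ⇒ Boyle's law P V = const: T₂ = T₁; V₂ = V₁·(P₁/P₂) = 0.003653 m³.
Adiabatic (γ = 5/3), T V^(γ−1) and P V^γ constant: T₃ = T₂·(V₂/V₃)^(γ−1) = 318.3 K; P₃ = P₂·(V₂/V₃)^γ = 33.10 kPa.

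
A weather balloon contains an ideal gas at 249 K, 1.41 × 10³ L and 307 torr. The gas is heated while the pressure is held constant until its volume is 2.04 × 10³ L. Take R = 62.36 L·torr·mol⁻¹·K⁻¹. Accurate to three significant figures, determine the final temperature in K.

T₂ ≈ 360 K

Isobaric, so V/T is constant: P₂ = P₁; T₂ = T₁·(V₂/V₁) = 360.3 K.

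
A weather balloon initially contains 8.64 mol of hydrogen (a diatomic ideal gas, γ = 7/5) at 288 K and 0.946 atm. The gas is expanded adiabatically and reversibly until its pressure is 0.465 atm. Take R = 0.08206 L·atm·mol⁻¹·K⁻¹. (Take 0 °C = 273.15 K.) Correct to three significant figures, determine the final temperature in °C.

From PV = nRT: V₁ = nRT₁/P₁ = 215.8 L.
Adiabatic (γ = 7/5), T V^(γ−1) and P V^γ constant: T₂ = T₁·(P₂/P₁)^((γ−1)/γ) = 235.1 K; V₂ = V₁·(P₁/P₂)^(1/γ) = 358.5 L.

T₂ ≈ -38.0 °C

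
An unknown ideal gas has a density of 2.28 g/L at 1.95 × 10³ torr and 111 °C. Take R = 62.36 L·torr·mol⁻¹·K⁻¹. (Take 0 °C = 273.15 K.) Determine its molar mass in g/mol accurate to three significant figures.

M ≈ 28.0 g/mol

ρ = PM/(RT) ⇒ M = ρRT/P = (2.28 × 62.36 × 384.1) / 1.95e+03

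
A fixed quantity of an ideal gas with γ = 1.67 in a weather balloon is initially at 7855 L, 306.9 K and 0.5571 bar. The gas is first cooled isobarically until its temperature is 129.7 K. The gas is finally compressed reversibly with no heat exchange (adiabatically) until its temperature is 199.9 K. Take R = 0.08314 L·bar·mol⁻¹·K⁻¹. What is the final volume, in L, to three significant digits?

V₃ ≈ 1.74e+03 L

P constant ⇒ V ∝ T: P₂ = P₁; V₂ = V₁·(T₂/T₁) = 3320 L.
Adiabatic (γ = 1.67), T V^(γ−1) and P V^γ constant: P₃ = P₂·(T₃/T₂)^(γ/(γ−1)) = 1.638 bar; V₃ = V₂·(T₂/T₃)^(1/(γ−1)) = 1741 L.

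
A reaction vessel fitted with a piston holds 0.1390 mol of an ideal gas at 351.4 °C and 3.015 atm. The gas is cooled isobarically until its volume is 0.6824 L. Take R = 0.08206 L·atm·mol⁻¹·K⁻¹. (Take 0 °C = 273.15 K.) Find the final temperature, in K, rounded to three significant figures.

Convert: T₁ = 624.5 K.
From PV = nRT: V₁ = nRT₁/P₁ = 2.363 L.
P constant ⇒ V ∝ T: P₂ = P₁; T₂ = T₁·(V₂/V₁) = 180.4 K.

T₂ ≈ 180 K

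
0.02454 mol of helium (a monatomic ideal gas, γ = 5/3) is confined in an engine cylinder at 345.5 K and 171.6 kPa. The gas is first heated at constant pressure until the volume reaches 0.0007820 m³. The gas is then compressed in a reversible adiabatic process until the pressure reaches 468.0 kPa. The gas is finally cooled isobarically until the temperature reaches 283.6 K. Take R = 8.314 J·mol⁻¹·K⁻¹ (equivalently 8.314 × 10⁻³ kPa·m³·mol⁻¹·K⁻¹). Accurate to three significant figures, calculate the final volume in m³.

V₄ ≈ 0.000124 m³

From PV = nRT: V₁ = nRT₁/P₁ = 0.0004108 m³.
P constant ⇒ V ∝ T: P₂ = P₁; T₂ = T₁·(V₂/V₁) = 657.7 K.
Adiabatic (γ = 5/3), T V^(γ−1) and P V^γ constant: T₃ = T₂·(P₃/P₂)^((γ−1)/γ) = 982.5 K; V₃ = V₂·(P₂/P₃)^(1/γ) = 0.0004283 m³.
P constant ⇒ V ∝ T: P₄ = P₃; V₄ = V₃·(T₄/T₃) = 0.0001236 m³.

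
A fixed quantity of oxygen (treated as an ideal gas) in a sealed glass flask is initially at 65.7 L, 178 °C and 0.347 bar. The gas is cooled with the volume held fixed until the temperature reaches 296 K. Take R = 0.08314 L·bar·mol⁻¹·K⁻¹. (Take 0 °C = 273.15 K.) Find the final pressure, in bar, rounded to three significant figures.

Convert: T₁ = 451.1 K.
Isochoric, so P/T is constant: V₂ = V₁; P₂ = P₁·(T₂/T₁) = 0.2277 bar.

P₂ ≈ 0.228 bar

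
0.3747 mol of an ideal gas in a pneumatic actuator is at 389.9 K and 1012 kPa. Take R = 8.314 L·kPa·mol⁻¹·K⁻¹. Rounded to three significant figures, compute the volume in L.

PV = nRT ⇒ V = nRT/P = (0.3747 × 8.314 × 389.9) / 1012

V ≈ 1.20 L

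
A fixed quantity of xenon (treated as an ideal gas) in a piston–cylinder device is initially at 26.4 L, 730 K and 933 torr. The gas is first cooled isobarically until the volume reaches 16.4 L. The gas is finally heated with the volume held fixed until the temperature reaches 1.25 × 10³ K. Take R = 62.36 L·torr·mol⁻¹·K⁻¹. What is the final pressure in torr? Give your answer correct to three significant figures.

P constant ⇒ V ∝ T: P₂ = P₁; T₂ = T₁·(V₂/V₁) = 453.5 K.
V constant ⇒ P ∝ T: V₃ = V₂; P₃ = P₂·(T₃/T₂) = 2572 torr.

P₃ ≈ 2.57e+03 torr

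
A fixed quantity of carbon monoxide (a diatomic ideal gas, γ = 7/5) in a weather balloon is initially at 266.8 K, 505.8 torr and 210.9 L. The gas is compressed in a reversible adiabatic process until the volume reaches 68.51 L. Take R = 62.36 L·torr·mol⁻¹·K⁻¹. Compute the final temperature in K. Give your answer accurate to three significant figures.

Reversible adiabatic, γ = 7/5: T₂ = T₁·(V₁/V₂)^(γ−1) = 418.3 K; P₂ = P₁·(V₁/V₂)^γ = 2441 torr.

T₂ ≈ 418 K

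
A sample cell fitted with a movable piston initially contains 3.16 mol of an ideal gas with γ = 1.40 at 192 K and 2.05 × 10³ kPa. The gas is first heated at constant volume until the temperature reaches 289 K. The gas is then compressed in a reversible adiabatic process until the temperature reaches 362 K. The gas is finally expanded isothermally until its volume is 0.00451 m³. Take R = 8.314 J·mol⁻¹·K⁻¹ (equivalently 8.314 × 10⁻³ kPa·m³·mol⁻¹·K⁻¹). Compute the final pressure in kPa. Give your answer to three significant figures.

P₄ ≈ 2.11e+03 kPa

From PV = nRT: V₁ = nRT₁/P₁ = 0.002461 m³.
Isochoric, so P/T is constant: V₂ = V₁; P₂ = P₁·(T₂/T₁) = 3086 kPa.
Adiabatic (γ = 1.40), T V^(γ−1) and P V^γ constant: P₃ = P₂·(T₃/T₂)^(γ/(γ−1)) = 6787 kPa; V₃ = V₂·(T₂/T₃)^(1/(γ−1)) = 0.001401 m³.
T constant ⇒ Boyle's law P V = const: T₄ = T₃; P₄ = P₃·(V₃/V₄) = 2109 kPa.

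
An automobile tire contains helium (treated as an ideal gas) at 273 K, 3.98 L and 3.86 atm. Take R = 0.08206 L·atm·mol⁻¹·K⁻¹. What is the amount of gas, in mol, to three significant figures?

n ≈ 0.686 mol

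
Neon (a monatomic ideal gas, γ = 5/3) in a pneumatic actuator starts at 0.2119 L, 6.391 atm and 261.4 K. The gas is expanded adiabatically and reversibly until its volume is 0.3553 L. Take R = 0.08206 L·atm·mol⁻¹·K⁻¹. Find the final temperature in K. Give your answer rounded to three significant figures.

T₂ ≈ 185 K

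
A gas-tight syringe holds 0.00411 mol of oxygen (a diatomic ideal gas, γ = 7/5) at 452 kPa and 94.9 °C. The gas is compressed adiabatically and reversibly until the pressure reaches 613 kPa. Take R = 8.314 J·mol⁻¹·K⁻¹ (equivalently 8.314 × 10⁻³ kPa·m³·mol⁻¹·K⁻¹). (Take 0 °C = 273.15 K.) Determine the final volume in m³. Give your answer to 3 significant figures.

V₂ ≈ 2.24e-05 m³

Convert: T₁ = 368.0 K.
From PV = nRT: V₁ = nRT₁/P₁ = 2.782e-05 m³.
Adiabatic (γ = 7/5), T V^(γ−1) and P V^γ constant: T₂ = T₁·(P₂/P₁)^((γ−1)/γ) = 401.5 K; V₂ = V₁·(P₁/P₂)^(1/γ) = 2.238e-05 m³.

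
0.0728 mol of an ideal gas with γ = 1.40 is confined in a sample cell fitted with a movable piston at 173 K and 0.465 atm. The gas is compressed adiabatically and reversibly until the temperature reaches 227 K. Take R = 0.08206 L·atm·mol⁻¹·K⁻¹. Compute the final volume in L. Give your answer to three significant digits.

From PV = nRT: V₁ = nRT₁/P₁ = 2.223 L.
Adiabatic (γ = 1.40), T V^(γ−1) and P V^γ constant: P₂ = P₁·(T₂/T₁)^(γ/(γ−1)) = 1.203 atm; V₂ = V₁·(T₁/T₂)^(1/(γ−1)) = 1.127 L.

V₂ ≈ 1.13 L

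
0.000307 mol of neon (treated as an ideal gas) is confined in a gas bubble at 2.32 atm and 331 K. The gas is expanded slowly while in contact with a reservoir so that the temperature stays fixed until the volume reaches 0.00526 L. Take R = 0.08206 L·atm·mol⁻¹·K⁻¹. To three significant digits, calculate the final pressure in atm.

From PV = nRT: V₁ = nRT₁/P₁ = 0.003594 L.
T constant ⇒ Boyle's law P V = const: T₂ = T₁; P₂ = P₁·(V₁/V₂) = 1.585 atm.

P₂ ≈ 1.59 atm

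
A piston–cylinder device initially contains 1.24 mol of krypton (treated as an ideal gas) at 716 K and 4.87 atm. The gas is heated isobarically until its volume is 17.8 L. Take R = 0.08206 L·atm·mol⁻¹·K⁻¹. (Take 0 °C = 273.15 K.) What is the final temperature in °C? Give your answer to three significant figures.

T₂ ≈ 579 °C

From PV = nRT: V₁ = nRT₁/P₁ = 14.96 L.
Isobaric, so V/T is constant: P₂ = P₁; T₂ = T₁·(V₂/V₁) = 851.9 K.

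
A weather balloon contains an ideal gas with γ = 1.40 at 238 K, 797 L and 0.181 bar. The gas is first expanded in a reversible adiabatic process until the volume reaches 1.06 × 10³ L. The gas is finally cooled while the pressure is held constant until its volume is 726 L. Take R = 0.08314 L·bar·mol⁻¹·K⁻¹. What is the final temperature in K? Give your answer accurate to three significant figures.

Reversible adiabatic, γ = 1.40: T₂ = T₁·(V₁/V₂)^(γ−1) = 212.3 K; P₂ = P₁·(V₁/V₂)^γ = 0.1214 bar.
P constant ⇒ V ∝ T: P₃ = P₂; T₃ = T₂·(V₃/V₂) = 145.4 K.

T₃ ≈ 145 K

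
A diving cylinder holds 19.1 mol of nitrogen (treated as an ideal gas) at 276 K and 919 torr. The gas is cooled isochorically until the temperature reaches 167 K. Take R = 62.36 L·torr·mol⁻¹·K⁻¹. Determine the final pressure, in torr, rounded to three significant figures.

P₂ ≈ 556 torr

From PV = nRT: V₁ = nRT₁/P₁ = 357.7 L.
Isochoric, so P/T is constant: V₂ = V₁; P₂ = P₁·(T₂/T₁) = 556.1 torr.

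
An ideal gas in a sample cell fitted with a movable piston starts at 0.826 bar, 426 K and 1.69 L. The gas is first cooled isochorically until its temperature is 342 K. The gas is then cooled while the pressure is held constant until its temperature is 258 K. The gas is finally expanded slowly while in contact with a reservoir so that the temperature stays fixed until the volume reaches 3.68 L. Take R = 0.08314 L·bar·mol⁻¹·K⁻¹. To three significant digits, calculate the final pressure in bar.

P₄ ≈ 0.230 bar

V constant ⇒ P ∝ T: V₂ = V₁; P₂ = P₁·(T₂/T₁) = 0.6631 bar.
Isobaric, so V/T is constant: P₃ = P₂; V₃ = V₂·(T₃/T₂) = 1.275 L.
T constant ⇒ Boyle's law P V = const: T₄ = T₃; P₄ = P₃·(V₃/V₄) = 0.2297 bar.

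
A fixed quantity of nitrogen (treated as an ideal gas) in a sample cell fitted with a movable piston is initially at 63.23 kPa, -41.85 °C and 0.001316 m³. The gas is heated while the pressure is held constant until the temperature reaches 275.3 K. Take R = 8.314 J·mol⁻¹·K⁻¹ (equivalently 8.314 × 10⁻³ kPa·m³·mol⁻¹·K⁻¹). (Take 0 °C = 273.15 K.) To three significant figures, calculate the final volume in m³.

V₂ ≈ 0.00157 m³

Convert: T₁ = 231.3 K.
Isobaric, so V/T is constant: P₂ = P₁; V₂ = V₁·(T₂/T₁) = 0.001566 m³.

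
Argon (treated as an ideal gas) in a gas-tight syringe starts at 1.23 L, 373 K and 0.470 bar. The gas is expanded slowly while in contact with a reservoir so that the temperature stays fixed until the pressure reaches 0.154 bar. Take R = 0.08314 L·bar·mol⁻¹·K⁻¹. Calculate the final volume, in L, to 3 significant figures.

V₂ ≈ 3.75 L

Isothermal, so P V is constant: T₂ = T₁; V₂ = V₁·(P₁/P₂) = 3.754 L.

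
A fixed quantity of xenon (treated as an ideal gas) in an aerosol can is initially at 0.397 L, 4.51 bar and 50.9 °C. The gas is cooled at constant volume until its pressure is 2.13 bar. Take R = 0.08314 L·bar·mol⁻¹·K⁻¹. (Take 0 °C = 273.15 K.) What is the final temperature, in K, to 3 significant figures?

Convert: T₁ = 324.0 K.
V constant ⇒ P ∝ T: V₂ = V₁; T₂ = T₁·(P₂/P₁) = 153.0 K.

T₂ ≈ 153 K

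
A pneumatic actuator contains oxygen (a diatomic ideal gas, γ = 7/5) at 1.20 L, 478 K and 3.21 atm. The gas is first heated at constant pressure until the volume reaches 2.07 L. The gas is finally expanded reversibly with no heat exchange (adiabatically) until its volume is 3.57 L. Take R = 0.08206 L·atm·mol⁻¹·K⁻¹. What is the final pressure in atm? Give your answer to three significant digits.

Isobaric, so V/T is constant: P₂ = P₁; T₂ = T₁·(V₂/V₁) = 824.5 K.
Reversible adiabatic, γ = 7/5: T₃ = T₂·(V₂/V₃)^(γ−1) = 663.0 K; P₃ = P₂·(V₂/V₃)^γ = 1.497 atm.

P₃ ≈ 1.50 atm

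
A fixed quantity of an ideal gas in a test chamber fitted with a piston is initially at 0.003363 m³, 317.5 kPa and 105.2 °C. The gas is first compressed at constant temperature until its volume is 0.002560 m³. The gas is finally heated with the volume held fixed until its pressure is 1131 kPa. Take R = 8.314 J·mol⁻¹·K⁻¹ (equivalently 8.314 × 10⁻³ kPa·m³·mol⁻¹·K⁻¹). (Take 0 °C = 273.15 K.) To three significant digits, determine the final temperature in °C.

T₃ ≈ 753 °C

Convert: T₁ = 378.3 K.
T constant ⇒ Boyle's law P V = const: T₂ = T₁; P₂ = P₁·(V₁/V₂) = 417.1 kPa.
V constant ⇒ P ∝ T: V₃ = V₂; T₃ = T₂·(P₃/P₂) = 1026 K.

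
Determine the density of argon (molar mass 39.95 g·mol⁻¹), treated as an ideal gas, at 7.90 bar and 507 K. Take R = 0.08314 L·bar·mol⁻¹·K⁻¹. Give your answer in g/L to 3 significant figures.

ρ ≈ 7.49 g/L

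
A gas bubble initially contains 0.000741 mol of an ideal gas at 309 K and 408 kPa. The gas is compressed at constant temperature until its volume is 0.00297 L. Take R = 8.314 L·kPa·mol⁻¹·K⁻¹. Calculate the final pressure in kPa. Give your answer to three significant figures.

P₂ ≈ 641 kPa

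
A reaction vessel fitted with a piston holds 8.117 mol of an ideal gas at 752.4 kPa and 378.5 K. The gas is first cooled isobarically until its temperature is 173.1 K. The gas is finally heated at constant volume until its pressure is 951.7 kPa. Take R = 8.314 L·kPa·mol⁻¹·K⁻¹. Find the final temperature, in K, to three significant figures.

T₃ ≈ 219 K

From PV = nRT: V₁ = nRT₁/P₁ = 33.95 L.
P constant ⇒ V ∝ T: P₂ = P₁; V₂ = V₁·(T₂/T₁) = 15.53 L.
V constant ⇒ P ∝ T: V₃ = V₂; T₃ = T₂·(P₃/P₂) = 219.0 K.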